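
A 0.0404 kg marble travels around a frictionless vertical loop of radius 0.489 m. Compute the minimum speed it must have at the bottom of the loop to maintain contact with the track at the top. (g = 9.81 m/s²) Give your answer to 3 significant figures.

v = 4.90 m/s

At the top: mg = mv_top²/r ⇒ v_top² = gr = 4.797 m²/s²
Energy from bottom to top (height 2r): ½mv_bot² = ½mv_top² + mg(2r)
v_bot² = gr + 4gr = 5gr = 23.99
v_bot = √(5gr) = 4.897 m/s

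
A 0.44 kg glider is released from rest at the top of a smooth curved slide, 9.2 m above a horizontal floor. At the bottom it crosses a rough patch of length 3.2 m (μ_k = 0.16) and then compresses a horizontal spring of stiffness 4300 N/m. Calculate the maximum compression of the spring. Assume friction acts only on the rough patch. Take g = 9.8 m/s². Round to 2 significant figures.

x = 0.13 m

Initial energy: E₁ = mgh = (0.44)(9.8)(9.2) = 39.670 J
Friction removes W_f = μ_k mg d = (0.16)(0.44)(9.8)(3.2) = 2.208 J
Energy reaching the spring: E = 39.670 − 2.208 = 37.463 J
At max compression ½kx² = E ⇒ x = √(2E/k) = √(2 × 37.463/4300) = 0.1320 m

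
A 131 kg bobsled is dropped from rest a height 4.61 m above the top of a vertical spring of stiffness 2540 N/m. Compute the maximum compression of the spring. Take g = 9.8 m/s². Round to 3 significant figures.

x = 2.72 m

Take the reference level at the top of the uncompressed spring. At max compression the bobsled has fallen H + x and is momentarily at rest:
mg(H + x) = ½kx²
½(2540)x² − (131)(9.8)x − (131)(9.8)(4.61) = 0
1270x² − 1284x − 5918 = 0
x = [1284 + √(1.648e+06 + 3.0065e+07)]/(2 × 1270) = 2.723 m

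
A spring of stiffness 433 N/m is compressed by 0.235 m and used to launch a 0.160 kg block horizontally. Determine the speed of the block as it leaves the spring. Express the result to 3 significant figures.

v = 12.2 m/s

The block leaves the spring when the spring is at natural length, so ½kx² = ½mv²
v = x√(k/m) = 0.235 × √(433/0.160) = 12.23 m/s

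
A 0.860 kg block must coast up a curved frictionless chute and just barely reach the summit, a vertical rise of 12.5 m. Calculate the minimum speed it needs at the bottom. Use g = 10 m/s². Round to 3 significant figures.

At the top it is momentarily at rest, so all KE converts to PE: ½mv² = mgh
v = √(2gh) = √(2 × 10 × 12.5) = 15.81 m/s

v = 15.8 m/s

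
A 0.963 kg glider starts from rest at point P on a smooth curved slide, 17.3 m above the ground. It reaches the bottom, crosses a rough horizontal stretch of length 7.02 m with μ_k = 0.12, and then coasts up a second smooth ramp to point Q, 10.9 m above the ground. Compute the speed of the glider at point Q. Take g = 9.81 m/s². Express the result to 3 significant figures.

Energy at P: mgh₁ = (0.963)(9.81)(17.3) = 163.43 J
Friction loss: W_f = μ_k mg d = 7.958 J
At Q: ½mv² + mgh₂ = mgh₁ − W_f
½mv² = 163.43 − 7.958 − 102.97 = 52.503 J
v = √(2 × 52.503/0.963) = 10.44 m/s

v = 10.4 m/s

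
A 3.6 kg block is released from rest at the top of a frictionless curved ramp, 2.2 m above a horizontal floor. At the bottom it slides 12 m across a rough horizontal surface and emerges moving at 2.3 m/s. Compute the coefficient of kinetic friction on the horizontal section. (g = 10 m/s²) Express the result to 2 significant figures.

Energy at the top = energy at the end + work done against friction:
mgh = ½mv² + μ_k m g d
mgh = 79.200 J; ½mv² = 9.5220 J
W_f = 79.200 − 9.5220 = 69.68 J
μ_k = W_f/(mg·d) = 69.68/(36.00 × 12) = 0.1613

μ_k = 0.16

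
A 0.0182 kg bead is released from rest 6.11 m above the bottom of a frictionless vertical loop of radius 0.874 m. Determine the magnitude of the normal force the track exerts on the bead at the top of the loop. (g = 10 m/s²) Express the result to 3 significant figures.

Energy from release to top (height 2r): mgh = ½mv_top² + mg(2r)
v_top² = 2g(h − 2r) = 2(10)(6.11 − 1.748) = 87.240 m²/s²
At the top, both N and weight point toward the centre: N + mg = mv_top²/r
N = m(v_top²/r − g) = 0.0182(87.240/0.874 − 10) = 1.635 N

N = 1.63 N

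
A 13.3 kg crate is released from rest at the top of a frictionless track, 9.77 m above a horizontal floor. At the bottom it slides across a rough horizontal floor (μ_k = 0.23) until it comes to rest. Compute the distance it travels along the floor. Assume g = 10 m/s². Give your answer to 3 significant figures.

Energy bookkeeping (friction removes W_f = μ_k N d):
At rest all PE has been dissipated by friction: mgh = μ_k m g d
d = h/μ_k = 9.77/0.23 = 42.48 m

d = 42.5 m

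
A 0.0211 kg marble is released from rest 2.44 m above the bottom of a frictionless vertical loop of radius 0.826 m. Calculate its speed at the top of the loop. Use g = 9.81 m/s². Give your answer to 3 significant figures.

v = 3.93 m/s

Energy conservation: mgh = ½mv_top² + mg(2r)
v_top² = 2g(h − 2r) = 2(9.81)(2.44 − 1.652) = 15.46
v_top = 3.932 m/s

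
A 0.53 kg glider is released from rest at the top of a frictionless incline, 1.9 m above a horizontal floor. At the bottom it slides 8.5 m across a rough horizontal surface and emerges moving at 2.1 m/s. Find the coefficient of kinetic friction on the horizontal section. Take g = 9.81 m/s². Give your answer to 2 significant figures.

μ_k = 0.20

Applying the work–energy principle:
mgh = ½mv² + μ_k m g d
mgh = 9.8787 J; ½mv² = 1.1687 J
W_f = 9.8787 − 1.1687 = 8.710 J
μ_k = W_f/(mg·d) = 8.710/(5.199 × 8.5) = 0.1971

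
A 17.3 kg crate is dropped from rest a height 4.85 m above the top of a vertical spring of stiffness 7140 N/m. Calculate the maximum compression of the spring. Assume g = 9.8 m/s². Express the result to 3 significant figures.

Measuring PE from the top of the relaxed spring, at max compression the crate has dropped H + x with zero KE, so:
mg(H + x) = ½kx²
½(7140)x² − (17.3)(9.8)x − (17.3)(9.8)(4.85) = 0
3570x² − 169.5x − 822.3 = 0
x = [169.5 + √(28744 + 1.1742e+07)]/(2 × 3570) = 0.5043 m

x = 0.504 m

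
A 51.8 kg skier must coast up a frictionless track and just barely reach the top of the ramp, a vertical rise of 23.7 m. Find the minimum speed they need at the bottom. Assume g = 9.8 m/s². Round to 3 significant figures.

v = 21.6 m/s

At the top they are momentarily at rest, so all KE converts to PE: ½mv² = mgh
v = √(2gh) = √(2 × 9.8 × 23.7) = 21.55 m/s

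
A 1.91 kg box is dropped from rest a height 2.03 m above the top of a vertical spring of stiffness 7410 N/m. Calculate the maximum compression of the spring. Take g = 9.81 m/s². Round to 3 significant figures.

x = 0.104 m

Take the reference level at the top of the uncompressed spring. At max compression the box has fallen H + x and is momentarily at rest:
mg(H + x) = ½kx²
½(7410)x² − (1.91)(9.81)x − (1.91)(9.81)(2.03) = 0
3705x² − 18.74x − 38.04 = 0
x = [18.74 + √(351.1 + 563698)]/(2 × 3705) = 0.1039 m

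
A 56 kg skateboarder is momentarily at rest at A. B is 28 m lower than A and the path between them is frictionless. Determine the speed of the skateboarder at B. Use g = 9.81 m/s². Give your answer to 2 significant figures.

v = 23 m/s

Mechanical energy is conserved (no friction): mgh = ½mv²
v = √(2gh) = √(2 × 9.81 × 28) = √549.36 = 23.44 m/s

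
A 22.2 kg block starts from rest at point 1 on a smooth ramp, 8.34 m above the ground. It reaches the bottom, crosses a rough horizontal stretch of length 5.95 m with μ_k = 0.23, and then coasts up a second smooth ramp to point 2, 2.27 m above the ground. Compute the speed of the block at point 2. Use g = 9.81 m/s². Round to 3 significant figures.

Energy at 1: mgh₁ = (22.2)(9.81)(8.34) = 1816.3 J
Friction loss: W_f = μ_k mg d = 298.0 J
At 2: ½mv² + mgh₂ = mgh₁ − W_f
½mv² = 1816.3 − 298.0 − 494.37 = 1023.9 J
v = √(2 × 1023.9/22.2) = 9.604 m/s

v = 9.60 m/s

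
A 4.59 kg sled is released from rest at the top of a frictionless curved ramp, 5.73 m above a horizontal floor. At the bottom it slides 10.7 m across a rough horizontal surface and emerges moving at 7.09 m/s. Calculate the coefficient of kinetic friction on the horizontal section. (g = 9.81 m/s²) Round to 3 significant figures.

Energy bookkeeping (friction removes W_f = μ_k N d):
mgh = ½mv² + μ_k m g d
mgh = 258.01 J; ½mv² = 115.37 J
W_f = 258.01 − 115.37 = 142.6 J
μ_k = W_f/(mg·d) = 142.6/(45.03 × 10.7) = 0.2961

μ_k = 0.296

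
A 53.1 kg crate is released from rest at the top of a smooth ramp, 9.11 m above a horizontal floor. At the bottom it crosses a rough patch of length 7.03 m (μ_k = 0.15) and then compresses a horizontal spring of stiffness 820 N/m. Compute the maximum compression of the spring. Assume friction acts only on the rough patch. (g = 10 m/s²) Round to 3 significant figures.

Initial energy: E₁ = mgh = (53.1)(10)(9.11) = 4837.4 J
Friction removes W_f = μ_k mg d = (0.15)(53.1)(10)(7.03) = 559.9 J
Energy reaching the spring: E = 4837.4 − 559.9 = 4277.5 J
At max compression ½kx² = E ⇒ x = √(2E/k) = √(2 × 4277.5/820) = 3.230 m

x = 3.23 m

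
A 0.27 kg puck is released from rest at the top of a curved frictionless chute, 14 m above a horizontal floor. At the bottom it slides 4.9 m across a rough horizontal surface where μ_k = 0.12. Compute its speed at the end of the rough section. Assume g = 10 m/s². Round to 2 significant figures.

Energy at the top = energy at the end + work done against friction:
mgh = ½mv² + μ_k m g d
W_f = μ_k mg d = (0.12)(0.27)(10)(4.9) = 1.588 J
½mv² = mgh − W_f = 37.800 − 1.588 = 36.212 J
v = √(2 × 36.212/0.27) = 16.38 m/s

v = 16 m/s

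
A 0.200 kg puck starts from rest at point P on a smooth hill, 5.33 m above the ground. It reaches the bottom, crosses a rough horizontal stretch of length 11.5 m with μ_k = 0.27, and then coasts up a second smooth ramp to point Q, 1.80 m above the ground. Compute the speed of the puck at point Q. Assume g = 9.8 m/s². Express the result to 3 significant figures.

Energy at P: mgh₁ = (0.200)(9.8)(5.33) = 10.447 J
Friction loss: W_f = μ_k mg d = 6.086 J
At Q: ½mv² + mgh₂ = mgh₁ − W_f
½mv² = 10.447 − 6.086 − 3.5280 = 0.83300 J
v = √(2 × 0.83300/0.200) = 2.886 m/s

v = 2.89 m/s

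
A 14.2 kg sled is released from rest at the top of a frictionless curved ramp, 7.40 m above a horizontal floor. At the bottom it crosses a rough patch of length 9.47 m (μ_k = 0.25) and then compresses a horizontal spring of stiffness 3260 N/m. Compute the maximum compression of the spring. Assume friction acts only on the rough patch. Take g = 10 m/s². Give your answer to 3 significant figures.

x = 0.662 m

Initial energy: E₁ = mgh = (14.2)(10)(7.40) = 1050.8 J
Friction removes W_f = μ_k mg d = (0.25)(14.2)(10)(9.47) = 336.2 J
Energy reaching the spring: E = 1050.8 − 336.2 = 714.62 J
At max compression ½kx² = E ⇒ x = √(2E/k) = √(2 × 714.62/3260) = 0.6621 m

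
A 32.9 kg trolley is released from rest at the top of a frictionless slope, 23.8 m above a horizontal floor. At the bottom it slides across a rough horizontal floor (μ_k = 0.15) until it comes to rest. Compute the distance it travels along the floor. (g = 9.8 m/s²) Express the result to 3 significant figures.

Energy bookkeeping (friction removes W_f = μ_k N d):
At rest all PE has been dissipated by friction: mgh = μ_k m g d
d = h/μ_k = 23.8/0.15 = 158.7 m

d = 159 m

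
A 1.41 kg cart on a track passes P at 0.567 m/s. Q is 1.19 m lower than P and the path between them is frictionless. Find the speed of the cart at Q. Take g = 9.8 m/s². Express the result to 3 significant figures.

Mechanical energy is conserved (no friction): ½mv₀² + mgh = ½mv²
v² = v₀² + 2gh = (0.567)² + 2(9.8)(1.19) = 23.645
v = √23.645 = 4.863 m/s

v = 4.86 m/s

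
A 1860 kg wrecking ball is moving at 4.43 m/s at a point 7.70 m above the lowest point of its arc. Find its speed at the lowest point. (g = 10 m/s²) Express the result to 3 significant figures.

v = 13.2 m/s

Equating total energy at the two states: ½mv₀² + mgh = ½mv²
The mass cancels from both sides.
v² = v₀² + 2gh = (4.43)² + 2(10)(7.70) = 173.62
v = √173.62 = 13.18 m/s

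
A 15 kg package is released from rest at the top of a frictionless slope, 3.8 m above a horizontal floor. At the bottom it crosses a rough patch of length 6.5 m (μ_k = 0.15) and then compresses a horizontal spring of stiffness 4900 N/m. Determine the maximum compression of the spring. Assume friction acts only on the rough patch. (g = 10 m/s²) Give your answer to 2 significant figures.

x = 0.42 m

Initial energy: E₁ = mgh = (15)(10)(3.8) = 570.00 J
Friction removes W_f = μ_k mg d = (0.15)(15)(10)(6.5) = 146.2 J
Energy reaching the spring: E = 570.00 − 146.2 = 423.75 J
At max compression ½kx² = E ⇒ x = √(2E/k) = √(2 × 423.75/4900) = 0.4159 m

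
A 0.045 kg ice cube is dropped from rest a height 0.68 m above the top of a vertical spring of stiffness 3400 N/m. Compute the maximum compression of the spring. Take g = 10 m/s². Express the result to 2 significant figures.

x = 0.014 m

Take the reference level at the top of the uncompressed spring. At max compression the cube has fallen H + x and is momentarily at rest:
mg(H + x) = ½kx²
½(3400)x² − (0.045)(10)x − (0.045)(10)(0.68) = 0
1700x² − 0.4500x − 0.3060 = 0
x = [0.4500 + √(0.2025 + 2080.8)]/(2 × 1700) = 0.01355 m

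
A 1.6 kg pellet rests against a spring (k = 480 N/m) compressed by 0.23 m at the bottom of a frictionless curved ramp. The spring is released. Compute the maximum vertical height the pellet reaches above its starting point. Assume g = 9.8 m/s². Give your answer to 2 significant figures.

Energy conservation from release to the highest point: ½kx² = mgh
h = kx²/(2mg) = (480)(0.23)²/(2 × 1.6 × 9.8) = 0.8097 m

h = 0.81 m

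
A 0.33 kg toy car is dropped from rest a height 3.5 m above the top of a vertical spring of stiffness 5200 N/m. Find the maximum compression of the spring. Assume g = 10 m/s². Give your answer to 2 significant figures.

x = 0.067 m

Take the reference level at the top of the uncompressed spring. At max compression the car has fallen H + x and is momentarily at rest:
mg(H + x) = ½kx²
½(5200)x² − (0.33)(10)x − (0.33)(10)(3.5) = 0
2600x² − 3.300x − 11.55 = 0
x = [3.300 + √(10.89 + 120120)]/(2 × 2600) = 0.06729 m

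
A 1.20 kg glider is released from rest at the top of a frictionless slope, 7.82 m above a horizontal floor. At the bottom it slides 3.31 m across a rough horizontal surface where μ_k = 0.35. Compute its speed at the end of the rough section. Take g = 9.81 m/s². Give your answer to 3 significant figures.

v = 11.4 m/s

Energy bookkeeping (friction removes W_f = μ_k N d):
mgh = ½mv² + μ_k m g d
W_f = μ_k mg d = (0.35)(1.20)(9.81)(3.31) = 13.64 J
½mv² = mgh − W_f = 92.057 − 13.64 = 78.419 J
v = √(2 × 78.419/1.20) = 11.43 m/s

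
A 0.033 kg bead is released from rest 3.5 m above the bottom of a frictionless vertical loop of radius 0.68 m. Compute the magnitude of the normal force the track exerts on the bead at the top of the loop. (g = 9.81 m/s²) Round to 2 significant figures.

Energy from release to top (height 2r): mgh = ½mv_top² + mg(2r)
v_top² = 2g(h − 2r) = 2(9.81)(3.5 − 1.360) = 41.987 m²/s²
At the top, both N and weight point toward the centre: N + mg = mv_top²/r
N = m(v_top²/r − g) = 0.033(41.987/0.68 − 9.81) = 1.714 N

N = 1.7 N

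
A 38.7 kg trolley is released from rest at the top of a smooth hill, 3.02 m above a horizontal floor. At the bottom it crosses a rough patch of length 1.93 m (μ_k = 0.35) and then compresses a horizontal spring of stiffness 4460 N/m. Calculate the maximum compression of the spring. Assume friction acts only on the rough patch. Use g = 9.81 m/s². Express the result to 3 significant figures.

x = 0.632 m

Initial energy: E₁ = mgh = (38.7)(9.81)(3.02) = 1146.5 J
Friction removes W_f = μ_k mg d = (0.35)(38.7)(9.81)(1.93) = 256.5 J
Energy reaching the spring: E = 1146.5 − 256.5 = 890.08 J
At max compression ½kx² = E ⇒ x = √(2E/k) = √(2 × 890.08/4460) = 0.6318 m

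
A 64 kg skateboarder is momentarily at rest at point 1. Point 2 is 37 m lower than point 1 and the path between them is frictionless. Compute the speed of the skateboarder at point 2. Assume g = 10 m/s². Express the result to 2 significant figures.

v = 27 m/s

By conservation of mechanical energy, mgh = ½mv²
v = √(2gh) = √(2 × 10 × 37) = √740.00 = 27.20 m/s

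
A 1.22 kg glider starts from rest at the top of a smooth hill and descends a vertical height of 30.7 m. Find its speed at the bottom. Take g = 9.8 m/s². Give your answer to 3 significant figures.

v = 24.5 m/s

By conservation of mechanical energy, mgh = ½mv²
v = √(2gh) = √(2 × 9.8 × 30.7) = √601.72 = 24.53 m/s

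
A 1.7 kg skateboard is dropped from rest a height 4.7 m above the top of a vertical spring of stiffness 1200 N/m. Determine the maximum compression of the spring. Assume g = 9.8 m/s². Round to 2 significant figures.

Let x be the compression. The total drop is H + x, and the skateboard is instantaneously at rest at max compression, so energy conservation gives:
mg(H + x) = ½kx²
½(1200)x² − (1.7)(9.8)x − (1.7)(9.8)(4.7) = 0
600.0x² − 16.66x − 78.30 = 0
x = [16.66 + √(277.6 + 187925)]/(2 × 600.0) = 0.3754 m

x = 0.38 m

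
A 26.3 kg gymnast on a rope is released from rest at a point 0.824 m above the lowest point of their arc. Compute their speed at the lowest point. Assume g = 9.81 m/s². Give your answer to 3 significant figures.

v = 4.02 m/s

Mechanical energy is conserved (no friction): mgh = ½mv²
v = √(2gh) = √(2 × 9.81 × 0.824) = √16.167 = 4.021 m/s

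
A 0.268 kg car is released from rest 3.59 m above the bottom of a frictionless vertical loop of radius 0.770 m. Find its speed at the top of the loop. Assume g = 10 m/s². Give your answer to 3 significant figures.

Energy conservation: mgh = ½mv_top² + mg(2r)
v_top² = 2g(h − 2r) = 2(10)(3.59 − 1.540) = 41.00
v_top = 6.403 m/s

v = 6.40 m/s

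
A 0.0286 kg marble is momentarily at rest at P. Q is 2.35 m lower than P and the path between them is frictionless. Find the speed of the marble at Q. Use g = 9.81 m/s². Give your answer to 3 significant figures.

v = 6.79 m/s

Equating total energy at the two states: mgh = ½mv²
v = √(2gh) = √(2 × 9.81 × 2.35) = √46.107 = 6.790 m/s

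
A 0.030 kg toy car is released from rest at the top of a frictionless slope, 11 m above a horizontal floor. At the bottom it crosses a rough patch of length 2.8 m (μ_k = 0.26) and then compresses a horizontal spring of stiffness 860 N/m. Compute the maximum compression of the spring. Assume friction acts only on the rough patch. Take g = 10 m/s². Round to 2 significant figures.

Initial energy: E₁ = mgh = (0.030)(10)(11) = 3.3000 J
Friction removes W_f = μ_k mg d = (0.26)(0.030)(10)(2.8) = 0.2184 J
Energy reaching the spring: E = 3.3000 − 0.2184 = 3.0816 J
At max compression ½kx² = E ⇒ x = √(2E/k) = √(2 × 3.0816/860) = 0.08466 m

x = 0.085 m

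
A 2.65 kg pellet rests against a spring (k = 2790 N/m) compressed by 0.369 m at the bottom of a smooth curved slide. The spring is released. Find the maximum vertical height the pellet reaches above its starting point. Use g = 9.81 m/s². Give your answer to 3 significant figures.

h = 7.31 m

All spring PE becomes gravitational PE at the highest point: ½kx² = mgh
h = kx²/(2mg) = (2790)(0.369)²/(2 × 2.65 × 9.81) = 7.307 m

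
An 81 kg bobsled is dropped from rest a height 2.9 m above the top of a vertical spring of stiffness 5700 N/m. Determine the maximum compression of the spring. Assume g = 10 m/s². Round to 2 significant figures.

x = 1.1 m

Let x be the compression. The total drop is H + x, and the bobsled is instantaneously at rest at max compression, so energy conservation gives:
mg(H + x) = ½kx²
½(5700)x² − (81)(10)x − (81)(10)(2.9) = 0
2850x² − 810.0x − 2349 = 0
x = [810.0 + √(656100 + 2.6779e+07)]/(2 × 2850) = 1.061 m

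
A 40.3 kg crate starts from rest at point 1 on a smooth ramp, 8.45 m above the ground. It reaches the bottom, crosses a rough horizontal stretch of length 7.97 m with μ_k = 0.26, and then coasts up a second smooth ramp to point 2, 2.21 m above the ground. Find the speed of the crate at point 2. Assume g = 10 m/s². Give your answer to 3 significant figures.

Energy at 1: mgh₁ = (40.3)(10)(8.45) = 3405.3 J
Friction loss: W_f = μ_k mg d = 835.1 J
At 2: ½mv² + mgh₂ = mgh₁ − W_f
½mv² = 3405.3 − 835.1 − 890.63 = 1679.6 J
v = √(2 × 1679.6/40.3) = 9.130 m/s

v = 9.13 m/s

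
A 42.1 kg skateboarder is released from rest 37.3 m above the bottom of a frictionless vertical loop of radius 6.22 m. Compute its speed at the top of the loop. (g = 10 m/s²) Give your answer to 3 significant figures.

v = 22.3 m/s

Energy conservation: mgh = ½mv_top² + mg(2r)
v_top² = 2g(h − 2r) = 2(10)(37.3 − 12.44) = 497.2
v_top = 22.30 m/s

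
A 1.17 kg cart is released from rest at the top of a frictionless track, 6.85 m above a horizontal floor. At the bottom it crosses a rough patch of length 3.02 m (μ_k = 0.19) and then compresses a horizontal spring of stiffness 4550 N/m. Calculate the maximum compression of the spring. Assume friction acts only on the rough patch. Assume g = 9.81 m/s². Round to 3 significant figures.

Initial energy: E₁ = mgh = (1.17)(9.81)(6.85) = 78.622 J
Friction removes W_f = μ_k mg d = (0.19)(1.17)(9.81)(3.02) = 6.586 J
Energy reaching the spring: E = 78.622 − 6.586 = 72.036 J
At max compression ½kx² = E ⇒ x = √(2E/k) = √(2 × 72.036/4550) = 0.1779 m

x = 0.178 m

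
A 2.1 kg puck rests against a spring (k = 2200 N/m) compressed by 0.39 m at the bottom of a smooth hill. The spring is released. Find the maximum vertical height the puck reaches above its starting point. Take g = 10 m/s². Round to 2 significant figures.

At maximum height the puck is at rest, so ½kx² = mgh
h = kx²/(2mg) = (2200)(0.39)²/(2 × 2.1 × 10) = 7.967 m

h = 8.0 m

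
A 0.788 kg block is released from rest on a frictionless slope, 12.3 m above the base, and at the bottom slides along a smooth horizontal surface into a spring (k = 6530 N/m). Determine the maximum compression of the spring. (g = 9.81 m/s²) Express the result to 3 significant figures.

x = 0.171 m

Gravitational PE at the top equals spring PE at max compression: mgh = ½kx²
x = √(2mgh/k) = √(2 × 0.788 × 9.81 × 12.3 / 6530) = 0.1707 m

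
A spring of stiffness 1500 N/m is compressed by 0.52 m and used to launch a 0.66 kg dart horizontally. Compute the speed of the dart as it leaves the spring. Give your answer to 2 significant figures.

v = 25 m/s

Spring PE converts entirely to kinetic energy: ½kx² = ½mv²
v = x√(k/m) = 0.52 × √(1500/0.66) = 24.79 m/s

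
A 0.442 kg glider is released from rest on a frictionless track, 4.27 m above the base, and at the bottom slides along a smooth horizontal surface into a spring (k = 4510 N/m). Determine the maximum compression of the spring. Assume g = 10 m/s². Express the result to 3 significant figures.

x = 0.0915 m

At max compression the glider is momentarily at rest: mgh = ½kx²
x = √(2mgh/k) = √(2 × 0.442 × 10 × 4.27 / 4510) = 0.09149 m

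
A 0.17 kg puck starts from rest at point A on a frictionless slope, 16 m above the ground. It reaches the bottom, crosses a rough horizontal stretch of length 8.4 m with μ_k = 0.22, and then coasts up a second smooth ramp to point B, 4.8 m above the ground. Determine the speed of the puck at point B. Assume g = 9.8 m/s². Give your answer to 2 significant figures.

Energy at A: mgh₁ = (0.17)(9.8)(16) = 26.656 J
Friction loss: W_f = μ_k mg d = 3.079 J
At B: ½mv² + mgh₂ = mgh₁ − W_f
½mv² = 26.656 − 3.079 − 7.9968 = 15.580 J
v = √(2 × 15.580/0.17) = 13.54 m/s

v = 14 m/s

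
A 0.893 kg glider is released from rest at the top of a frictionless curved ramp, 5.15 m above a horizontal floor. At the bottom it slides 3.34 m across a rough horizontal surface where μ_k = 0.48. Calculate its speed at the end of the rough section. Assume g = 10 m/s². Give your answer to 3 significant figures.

v = 8.42 m/s

Energy at the top = energy at the end + work done against friction:
mgh = ½mv² + μ_k m g d
W_f = μ_k mg d = (0.48)(0.893)(10)(3.34) = 14.32 J
½mv² = mgh − W_f = 45.989 − 14.32 = 31.673 J
v = √(2 × 31.673/0.893) = 8.422 m/s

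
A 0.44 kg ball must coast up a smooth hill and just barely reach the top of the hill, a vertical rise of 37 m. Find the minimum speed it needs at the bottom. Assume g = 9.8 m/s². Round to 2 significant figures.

At the top it is momentarily at rest, so all KE converts to PE: ½mv² = mgh
v = √(2gh) = √(2 × 9.8 × 37) = 26.93 m/s

v = 27 m/s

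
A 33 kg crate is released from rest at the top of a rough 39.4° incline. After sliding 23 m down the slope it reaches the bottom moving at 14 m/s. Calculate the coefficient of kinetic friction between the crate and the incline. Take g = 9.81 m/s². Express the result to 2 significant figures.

mgh = ½mv² + μ_k (mg cosθ) L, with h = L sinθ
mgL sinθ = 4726.1 J; ½mv² = 3234.0 J
W_f = 4726.1 − 3234.0 = 1492 J
μ_k = W_f/(mg cosθ · L) = 1492/(250.2 × 23) = 0.2593

μ_k = 0.26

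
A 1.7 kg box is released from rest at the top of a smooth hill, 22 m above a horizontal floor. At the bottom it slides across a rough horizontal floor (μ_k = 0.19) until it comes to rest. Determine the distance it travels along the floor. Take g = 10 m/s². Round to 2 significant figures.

Energy at the top = energy at the end + work done against friction:
At rest all PE has been dissipated by friction: mgh = μ_k m g d
d = h/μ_k = 22/0.19 = 115.8 m

d = 120 m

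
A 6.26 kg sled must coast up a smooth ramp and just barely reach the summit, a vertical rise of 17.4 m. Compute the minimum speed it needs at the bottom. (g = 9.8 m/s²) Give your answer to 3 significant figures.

At the top it is momentarily at rest, so all KE converts to PE: ½mv² = mgh
v = √(2gh) = √(2 × 9.8 × 17.4) = 18.47 m/s

v = 18.5 m/s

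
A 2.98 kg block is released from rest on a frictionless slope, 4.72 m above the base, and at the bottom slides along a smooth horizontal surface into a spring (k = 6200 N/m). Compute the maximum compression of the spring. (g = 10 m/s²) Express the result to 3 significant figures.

x = 0.213 m

Energy conservation (no friction) from release to max compression: mgh = ½kx²
x = √(2mgh/k) = √(2 × 2.98 × 10 × 4.72 / 6200) = 0.2130 m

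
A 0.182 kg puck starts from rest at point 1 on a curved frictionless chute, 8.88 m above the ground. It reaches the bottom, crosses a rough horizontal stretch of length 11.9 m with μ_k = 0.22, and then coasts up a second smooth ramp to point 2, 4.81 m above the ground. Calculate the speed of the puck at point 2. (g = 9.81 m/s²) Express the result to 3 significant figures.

Energy at 1: mgh₁ = (0.182)(9.81)(8.88) = 15.855 J
Friction loss: W_f = μ_k mg d = 4.674 J
At 2: ½mv² + mgh₂ = mgh₁ − W_f
½mv² = 15.855 − 4.674 − 8.5879 = 2.5924 J
v = √(2 × 2.5924/0.182) = 5.337 m/s

v = 5.34 m/s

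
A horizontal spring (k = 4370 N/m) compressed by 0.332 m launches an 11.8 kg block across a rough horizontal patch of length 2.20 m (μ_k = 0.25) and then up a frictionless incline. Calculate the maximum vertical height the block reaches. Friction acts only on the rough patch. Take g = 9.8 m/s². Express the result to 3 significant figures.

h = 1.53 m

Spring energy: E₀ = ½kx² = ½(4370)(0.332)² = 240.84 J
Friction: W_f = μ_k mg d = (0.25)(11.8)(9.8)(2.20) = 63.60 J
Energy at base of ramp: E = 240.84 − 63.60 = 177.24 J
At max height all remaining energy is PE: mgh = E ⇒ h = E/(mg) = 177.24/(11.8 × 9.8) = 1.533 m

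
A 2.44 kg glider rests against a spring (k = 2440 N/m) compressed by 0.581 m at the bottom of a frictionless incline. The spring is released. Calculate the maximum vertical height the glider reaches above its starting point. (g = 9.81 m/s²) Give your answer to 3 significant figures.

All spring PE becomes gravitational PE at the highest point: ½kx² = mgh
h = kx²/(2mg) = (2440)(0.581)²/(2 × 2.44 × 9.81) = 17.20 m

h = 17.2 m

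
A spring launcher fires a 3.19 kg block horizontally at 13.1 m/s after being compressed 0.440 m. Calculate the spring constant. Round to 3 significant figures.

Spring PE at full compression equals KE at release: ½kx² = ½mv²
k = mv²/x² = (3.19)(13.1)²/(0.440)² = 2828 N/m

k = 2830 N/m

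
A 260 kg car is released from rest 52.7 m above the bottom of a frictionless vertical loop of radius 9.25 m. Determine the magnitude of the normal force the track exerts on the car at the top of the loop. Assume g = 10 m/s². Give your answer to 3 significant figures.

Energy from release to top (height 2r): mgh = ½mv_top² + mg(2r)
v_top² = 2g(h − 2r) = 2(10)(52.7 − 18.50) = 684.00 m²/s²
At the top, both N and weight point toward the centre: N + mg = mv_top²/r
N = m(v_top²/r − g) = 260(684.00/9.25 − 10) = 16626 N

N = 16600 N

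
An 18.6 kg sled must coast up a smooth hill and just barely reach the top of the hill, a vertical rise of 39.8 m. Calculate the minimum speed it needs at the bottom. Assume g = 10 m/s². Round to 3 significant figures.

At the top it is momentarily at rest, so all KE converts to PE: ½mv² = mgh
v = √(2gh) = √(2 × 10 × 39.8) = 28.21 m/s

v = 28.2 m/s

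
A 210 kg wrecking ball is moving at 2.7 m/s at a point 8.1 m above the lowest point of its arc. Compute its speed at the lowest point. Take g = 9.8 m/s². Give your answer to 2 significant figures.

v = 13 m/s

Equating total energy at the two states: ½mv₀² + mgh = ½mv²
The mass cancels from both sides.
v² = v₀² + 2gh = (2.7)² + 2(9.8)(8.1) = 166.05
v = √166.05 = 12.89 m/s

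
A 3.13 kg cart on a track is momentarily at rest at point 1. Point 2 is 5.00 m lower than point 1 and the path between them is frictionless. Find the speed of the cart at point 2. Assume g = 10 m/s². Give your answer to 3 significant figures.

v = 10.0 m/s

Equating total energy at the two states: mgh = ½mv²
The mass cancels from both sides.
v = √(2gh) = √(2 × 10 × 5.00) = √100.00 = 10.00 m/s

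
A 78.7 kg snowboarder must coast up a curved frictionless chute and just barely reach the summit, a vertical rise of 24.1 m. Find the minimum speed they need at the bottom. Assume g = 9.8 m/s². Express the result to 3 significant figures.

v = 21.7 m/s

At the top they are momentarily at rest, so all KE converts to PE: ½mv² = mgh
v = √(2gh) = √(2 × 9.8 × 24.1) = 21.73 m/s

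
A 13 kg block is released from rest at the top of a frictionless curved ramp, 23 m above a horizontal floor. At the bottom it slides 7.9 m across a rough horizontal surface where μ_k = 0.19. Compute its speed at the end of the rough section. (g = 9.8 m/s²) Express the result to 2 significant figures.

Energy at the top = energy at the end + work done against friction:
mgh = ½mv² + μ_k m g d
W_f = μ_k mg d = (0.19)(13)(9.8)(7.9) = 191.2 J
½mv² = mgh − W_f = 2930.2 − 191.2 = 2739.0 J
v = √(2 × 2739.0/13) = 20.53 m/s

v = 21 m/s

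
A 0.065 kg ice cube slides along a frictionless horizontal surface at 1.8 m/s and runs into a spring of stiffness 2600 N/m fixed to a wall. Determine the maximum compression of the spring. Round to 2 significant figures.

All KE is stored as spring PE at maximum compression: ½mv² = ½kx²
x = v√(m/k) = 1.8 × √(0.065/2600) = 0.009000 m

x = 0.0090 m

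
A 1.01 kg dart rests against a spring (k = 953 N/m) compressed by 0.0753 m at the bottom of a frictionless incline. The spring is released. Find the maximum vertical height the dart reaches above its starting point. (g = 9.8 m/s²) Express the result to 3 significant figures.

h = 0.273 m

At maximum height the dart is at rest, so ½kx² = mgh
h = kx²/(2mg) = (953)(0.0753)²/(2 × 1.01 × 9.8) = 0.2730 m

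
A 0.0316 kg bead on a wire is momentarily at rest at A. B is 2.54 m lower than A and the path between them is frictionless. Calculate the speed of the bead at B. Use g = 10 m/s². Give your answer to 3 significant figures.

Energy conservation between the two points: mgh = ½mv²
v = √(2gh) = √(2 × 10 × 2.54) = √50.800 = 7.127 m/s

v = 7.13 m/s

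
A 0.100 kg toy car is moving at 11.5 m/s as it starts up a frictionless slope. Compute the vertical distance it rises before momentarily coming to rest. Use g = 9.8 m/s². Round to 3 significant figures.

h = 6.75 m

By energy conservation, ½mv² = mgh
h = v²/(2g) = 11.5²/(2 × 9.8) = 6.747 m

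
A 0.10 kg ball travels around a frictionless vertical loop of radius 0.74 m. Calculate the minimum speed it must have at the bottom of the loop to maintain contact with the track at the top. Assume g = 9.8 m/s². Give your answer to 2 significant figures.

At the top: mg = mv_top²/r ⇒ v_top² = gr = 7.252 m²/s²
Energy from bottom to top (height 2r): ½mv_bot² = ½mv_top² + mg(2r)
v_bot² = gr + 4gr = 5gr = 36.26
v_bot = √(5gr) = 6.022 m/s

v = 6.0 m/s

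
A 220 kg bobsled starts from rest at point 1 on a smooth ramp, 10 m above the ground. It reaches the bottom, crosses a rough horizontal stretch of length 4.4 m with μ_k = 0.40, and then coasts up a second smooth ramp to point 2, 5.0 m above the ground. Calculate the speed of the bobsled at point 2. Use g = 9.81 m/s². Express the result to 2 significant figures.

Energy at 1: mgh₁ = (220)(9.81)(10) = 21582 J
Friction loss: W_f = μ_k mg d = 3798 J
At 2: ½mv² + mgh₂ = mgh₁ − W_f
½mv² = 21582 − 3798 − 10791 = 6992.6 J
v = √(2 × 6992.6/220) = 7.973 m/s

v = 8.0 m/s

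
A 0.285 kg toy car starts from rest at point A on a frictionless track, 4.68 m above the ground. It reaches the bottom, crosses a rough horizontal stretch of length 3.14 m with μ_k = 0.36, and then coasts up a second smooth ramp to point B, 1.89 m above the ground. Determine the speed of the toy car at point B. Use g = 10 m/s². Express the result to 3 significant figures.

v = 5.76 m/s

Energy at A: mgh₁ = (0.285)(10)(4.68) = 13.338 J
Friction loss: W_f = μ_k mg d = 3.222 J
At B: ½mv² + mgh₂ = mgh₁ − W_f
½mv² = 13.338 − 3.222 − 5.3865 = 4.7299 J
v = √(2 × 4.7299/0.285) = 5.761 m/s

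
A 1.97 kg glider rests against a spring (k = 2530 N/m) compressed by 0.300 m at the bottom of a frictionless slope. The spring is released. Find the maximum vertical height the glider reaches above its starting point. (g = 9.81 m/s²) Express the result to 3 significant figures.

All spring PE becomes gravitational PE at the highest point: ½kx² = mgh
h = kx²/(2mg) = (2530)(0.300)²/(2 × 1.97 × 9.81) = 5.891 m

h = 5.89 m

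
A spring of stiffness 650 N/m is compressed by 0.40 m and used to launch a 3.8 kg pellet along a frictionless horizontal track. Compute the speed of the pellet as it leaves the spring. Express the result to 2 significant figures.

v = 5.2 m/s

The pellet leaves the spring when the spring is at natural length, so ½kx² = ½mv²
v = x√(k/m) = 0.40 × √(650/3.8) = 5.231 m/s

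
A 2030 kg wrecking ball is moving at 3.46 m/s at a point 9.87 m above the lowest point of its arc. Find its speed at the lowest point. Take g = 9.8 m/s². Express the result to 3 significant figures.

Mechanical energy is conserved (no friction): ½mv₀² + mgh = ½mv²
v² = v₀² + 2gh = (3.46)² + 2(9.8)(9.87) = 205.42
v = √205.42 = 14.33 m/s

v = 14.3 m/s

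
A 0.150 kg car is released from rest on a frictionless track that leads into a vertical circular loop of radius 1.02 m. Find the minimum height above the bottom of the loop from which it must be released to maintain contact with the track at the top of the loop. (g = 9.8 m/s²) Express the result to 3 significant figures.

At the top, for minimum speed gravity alone supplies the centripetal force: mg = mv_top²/r ⇒ v_top² = gr = 9.996 m²/s²
Energy conservation from release height h to the top (height 2r): mgh = ½mv_top² + mg(2r)
h = v_top²/(2g) + 2r = r/2 + 2r = 5r/2 = 2.550 m

h = 2.55 m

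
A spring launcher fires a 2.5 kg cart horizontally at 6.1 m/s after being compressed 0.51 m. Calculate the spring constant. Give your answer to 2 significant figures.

½kx² = ½mv²
k = mv²/x² = (2.5)(6.1)²/(0.51)² = 357.7 N/m

k = 360 N/m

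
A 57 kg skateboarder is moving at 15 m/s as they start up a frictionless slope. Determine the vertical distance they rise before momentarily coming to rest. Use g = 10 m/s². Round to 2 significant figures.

h = 11 m

By energy conservation, ½mv² = mgh
h = v²/(2g) = 15²/(2 × 10) = 11.25 m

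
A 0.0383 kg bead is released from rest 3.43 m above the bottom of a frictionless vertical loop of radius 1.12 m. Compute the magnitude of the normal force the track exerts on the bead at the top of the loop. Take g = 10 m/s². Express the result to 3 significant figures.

Energy from release to top (height 2r): mgh = ½mv_top² + mg(2r)
v_top² = 2g(h − 2r) = 2(10)(3.43 − 2.240) = 23.800 m²/s²
At the top, both N and weight point toward the centre: N + mg = mv_top²/r
N = m(v_top²/r − g) = 0.0383(23.800/1.12 − 10) = 0.4309 N

N = 0.431 N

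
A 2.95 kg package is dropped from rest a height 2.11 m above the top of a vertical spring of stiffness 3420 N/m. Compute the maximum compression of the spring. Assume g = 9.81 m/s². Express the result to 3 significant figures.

x = 0.198 m

Measuring PE from the top of the relaxed spring, at max compression the package has dropped H + x with zero KE, so:
mg(H + x) = ½kx²
½(3420)x² − (2.95)(9.81)x − (2.95)(9.81)(2.11) = 0
1710x² − 28.94x − 61.06 = 0
x = [28.94 + √(837.5 + 417666)]/(2 × 1710) = 0.1976 m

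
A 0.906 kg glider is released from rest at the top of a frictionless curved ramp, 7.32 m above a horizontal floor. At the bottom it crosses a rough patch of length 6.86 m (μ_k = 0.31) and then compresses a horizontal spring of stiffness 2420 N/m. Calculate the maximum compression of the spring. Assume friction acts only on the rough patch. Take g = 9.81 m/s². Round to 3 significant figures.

x = 0.195 m

Initial energy: E₁ = mgh = (0.906)(9.81)(7.32) = 65.059 J
Friction removes W_f = μ_k mg d = (0.31)(0.906)(9.81)(6.86) = 18.90 J
Energy reaching the spring: E = 65.059 − 18.90 = 46.158 J
At max compression ½kx² = E ⇒ x = √(2E/k) = √(2 × 46.158/2420) = 0.1953 m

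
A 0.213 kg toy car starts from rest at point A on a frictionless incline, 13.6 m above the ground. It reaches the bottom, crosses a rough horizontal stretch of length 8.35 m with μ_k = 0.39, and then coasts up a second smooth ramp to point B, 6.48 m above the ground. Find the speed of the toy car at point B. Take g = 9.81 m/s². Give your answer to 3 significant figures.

Energy at A: mgh₁ = (0.213)(9.81)(13.6) = 28.418 J
Friction loss: W_f = μ_k mg d = 6.805 J
At B: ½mv² + mgh₂ = mgh₁ − W_f
½mv² = 28.418 − 6.805 − 13.540 = 8.0729 J
v = √(2 × 8.0729/0.213) = 8.706 m/s

v = 8.71 m/s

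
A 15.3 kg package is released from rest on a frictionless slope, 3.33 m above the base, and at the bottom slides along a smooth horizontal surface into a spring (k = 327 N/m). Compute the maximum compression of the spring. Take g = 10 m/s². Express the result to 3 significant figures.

Gravitational PE at the top equals spring PE at max compression: mgh = ½kx²
x = √(2mgh/k) = √(2 × 15.3 × 10 × 3.33 / 327) = 1.765 m

x = 1.77 m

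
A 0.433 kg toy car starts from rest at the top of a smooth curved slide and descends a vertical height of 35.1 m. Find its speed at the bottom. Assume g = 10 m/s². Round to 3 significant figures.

v = 26.5 m/s

Energy conservation between the two points: mgh = ½mv²
v = √(2gh) = √(2 × 10 × 35.1) = √702.00 = 26.50 m/s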